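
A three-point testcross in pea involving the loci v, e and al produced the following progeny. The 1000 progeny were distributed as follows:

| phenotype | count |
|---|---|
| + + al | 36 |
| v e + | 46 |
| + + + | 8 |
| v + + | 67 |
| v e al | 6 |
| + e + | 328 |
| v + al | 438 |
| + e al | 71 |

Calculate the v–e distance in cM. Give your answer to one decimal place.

The two most frequent reciprocal classes, v + al and + e +, are the parental types, so the F1 was v + al / + e +.
The two rarest classes, v e al and + + +, are the double crossovers. Comparing them with the parentals, only the e allele has switched, so e is the middle locus and the order is al – e – v.
Crossovers in the e–v interval produce the single-crossover classes + + al and v e + (36 + 46 = 82) plus the double crossovers (14).
RF(e–v) = (82 + 14) / 1000 = 96/1000 = 0.0960 → 9.6 cM.

9.6 cM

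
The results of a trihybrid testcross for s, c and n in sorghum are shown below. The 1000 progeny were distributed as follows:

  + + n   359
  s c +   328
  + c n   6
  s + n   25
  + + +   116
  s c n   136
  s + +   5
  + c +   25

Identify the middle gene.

The two most frequent reciprocal classes, s c + and + + n, are the parental types, so the F1 was s c + / + + n.
The two rarest classes, s + + and + c n, are the double crossovers. Comparing them with the parentals, only the c allele has switched, so c is the middle locus and the order is s – c – n.

c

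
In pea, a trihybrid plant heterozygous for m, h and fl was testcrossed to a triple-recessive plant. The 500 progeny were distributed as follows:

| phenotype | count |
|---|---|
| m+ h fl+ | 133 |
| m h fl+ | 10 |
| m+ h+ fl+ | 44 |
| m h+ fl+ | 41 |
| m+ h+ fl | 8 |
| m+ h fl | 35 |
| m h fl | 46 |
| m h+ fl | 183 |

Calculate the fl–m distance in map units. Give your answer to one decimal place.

The two most frequent reciprocal classes, m+ h fl+ and m h+ fl, are the parental types, so the F1 was m+ h fl+ / m h+ fl.
The two rarest classes, m h fl+ and m+ h+ fl, are the double crossovers. Comparing them with the parentals, only the m allele has switched, so m is the middle locus and the order is h – m – fl.
Crossovers in the m–fl interval produce the single-crossover classes m+ h fl and m h+ fl+ (35 + 41 = 76) plus the double crossovers (18).
RF(m–fl) = (76 + 18) / 500 = 94/500 = 0.1880 → 18.8 map units.

18.8 map units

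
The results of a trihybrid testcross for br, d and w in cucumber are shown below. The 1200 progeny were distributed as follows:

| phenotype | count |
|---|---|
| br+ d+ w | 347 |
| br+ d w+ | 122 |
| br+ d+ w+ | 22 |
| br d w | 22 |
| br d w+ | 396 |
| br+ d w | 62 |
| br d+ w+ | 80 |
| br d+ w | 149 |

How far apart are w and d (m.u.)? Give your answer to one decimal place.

15.5 m.u.

The two most frequent reciprocal classes, br d w+ and br+ d+ w, are the parental types, so the F1 was br d w+ / br+ d+ w.
The two rarest classes, br d w and br+ d+ w+, are the double crossovers. Comparing them with the parentals, only the w allele has switched, so w is the middle locus and the order is d – w – br.
Crossovers in the d–w interval produce the single-crossover classes br d+ w+ and br+ d w (80 + 62 = 142) plus the double crossovers (44).
RF(d–w) = (142 + 44) / 1200 = 186/1200 = 0.1550 → 15.5 m.u.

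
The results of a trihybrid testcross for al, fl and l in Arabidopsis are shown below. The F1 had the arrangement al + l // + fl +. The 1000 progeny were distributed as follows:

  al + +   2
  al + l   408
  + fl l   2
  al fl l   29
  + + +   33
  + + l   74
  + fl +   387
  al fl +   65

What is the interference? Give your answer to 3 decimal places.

0.576

The two rarest classes, al + + and + fl l, are the double crossovers. Comparing them with the parentals, only the l allele has switched, so l is the middle locus and the order is al – l – fl.
al–l: (139 + 4)/1000 = 0.1430; l–fl: (62 + 4)/1000 = 0.0660.
Expected DCO frequency = 0.1430 × 0.0660 ≈ 0.00944; observed = 4/1000 ≈ 0.00400.
Coefficient of coincidence = 0.00400/0.00944 ≈ 0.424; interference = 1 − 0.424 = 0.576.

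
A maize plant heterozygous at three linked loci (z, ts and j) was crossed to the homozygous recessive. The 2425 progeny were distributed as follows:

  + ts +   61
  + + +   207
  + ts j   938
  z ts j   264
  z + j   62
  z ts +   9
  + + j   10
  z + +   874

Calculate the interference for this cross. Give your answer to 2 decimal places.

0.34

The two most frequent reciprocal classes, + ts j and z + +, are the parental types, so the F1 was + ts j / z + +.
The two rarest classes, + + j and z ts +, are the double crossovers. Comparing them with the parentals, only the ts allele has switched, so ts is the middle locus and the order is j – ts – z.
j–ts: (123 + 19)/2425 = 0.0586; ts–z: (471 + 19)/2425 = 0.2021.
Expected DCO frequency = 0.0586 × 0.2021 ≈ 0.01184; observed = 19/2425 ≈ 0.00784.
Coefficient of coincidence = 0.00784/0.01184 ≈ 0.66; interference = 1 − 0.66 = 0.34.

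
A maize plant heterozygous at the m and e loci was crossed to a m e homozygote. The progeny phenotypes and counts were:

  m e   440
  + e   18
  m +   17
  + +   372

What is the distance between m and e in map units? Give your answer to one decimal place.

4.1 map units

The two most frequent classes, + + (372) and m e (440), are the parental types, so the F1 was + + / m e.
The recombinant classes are + e and m +: 18 + 17 = 35.
Recombination frequency = 35/847 = 0.0413 ≈ 4.1%, i.e. 4.1 map units.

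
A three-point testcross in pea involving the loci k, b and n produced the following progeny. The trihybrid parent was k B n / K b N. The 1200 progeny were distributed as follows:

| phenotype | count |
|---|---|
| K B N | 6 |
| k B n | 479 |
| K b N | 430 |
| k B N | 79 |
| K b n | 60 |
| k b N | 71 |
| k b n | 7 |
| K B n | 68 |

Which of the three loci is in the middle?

b

The two rarest classes, k b n and K B N, are the double crossovers. Comparing them with the parentals, only the b allele has switched, so b is the middle locus and the order is k – b – n.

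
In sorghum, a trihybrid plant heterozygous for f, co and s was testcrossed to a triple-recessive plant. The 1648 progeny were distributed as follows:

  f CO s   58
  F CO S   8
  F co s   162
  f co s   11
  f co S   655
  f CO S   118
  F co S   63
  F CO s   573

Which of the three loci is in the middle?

s

The two most frequent reciprocal classes, F CO s and f co S, are the parental types, so the F1 was F CO s / f co S.
The two rarest classes, F CO S and f co s, are the double crossovers. Comparing them with the parentals, only the s allele has switched, so s is the middle locus and the order is f – s – co.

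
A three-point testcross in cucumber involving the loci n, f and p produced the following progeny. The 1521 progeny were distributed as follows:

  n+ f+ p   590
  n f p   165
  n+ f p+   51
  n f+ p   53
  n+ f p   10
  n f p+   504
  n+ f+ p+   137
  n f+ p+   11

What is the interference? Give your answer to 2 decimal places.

The two most frequent reciprocal classes, n f p+ and n+ f+ p, are the parental types, so the F1 was n f p+ / n+ f+ p.
The two rarest classes, n f+ p+ and n+ f p, are the double crossovers. Comparing them with the parentals, only the f allele has switched, so f is the middle locus and the order is p – f – n.
p–f: (302 + 21)/1521 = 0.2124; f–n: (104 + 21)/1521 = 0.0822.
Expected DCO frequency = 0.2124 × 0.0822 ≈ 0.01746; observed = 21/1521 ≈ 0.01381.
Coefficient of coincidence = 0.01381/0.01746 ≈ 0.79; interference = 1 − 0.79 = 0.21.

0.21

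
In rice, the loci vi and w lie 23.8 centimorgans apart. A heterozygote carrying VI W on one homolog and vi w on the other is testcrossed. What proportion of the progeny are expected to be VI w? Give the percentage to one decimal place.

11.9%

A map distance of 23.8 centimorgans corresponds to a recombination frequency of 0.238.
The F1 is VI W / vi w, so VI w is a recombinant gamete class with expected frequency r/2 = 0.238/2 = 0.1190.
That is 0.1190 = 11.9% of the progeny.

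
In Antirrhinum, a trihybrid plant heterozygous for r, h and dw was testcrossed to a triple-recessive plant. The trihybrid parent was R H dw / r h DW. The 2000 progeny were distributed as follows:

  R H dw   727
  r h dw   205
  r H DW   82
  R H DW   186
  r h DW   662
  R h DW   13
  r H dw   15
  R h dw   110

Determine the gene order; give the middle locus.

The two rarest classes, r H dw and R h DW, are the double crossovers. Comparing them with the parentals, only the r allele has switched, so r is the middle locus and the order is dw – r – h.

r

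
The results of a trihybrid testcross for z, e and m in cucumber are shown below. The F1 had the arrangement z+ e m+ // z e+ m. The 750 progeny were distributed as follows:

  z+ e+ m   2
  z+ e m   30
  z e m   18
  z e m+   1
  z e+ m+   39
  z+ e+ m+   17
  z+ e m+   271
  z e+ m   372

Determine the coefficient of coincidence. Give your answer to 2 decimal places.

The two rarest classes, z e m+ and z+ e+ m, are the double crossovers. Comparing them with the parentals, only the z allele has switched, so z is the middle locus and the order is m – z – e.
m–z: (69 + 3)/750 = 0.0960; z–e: (35 + 3)/750 = 0.0507.
Expected DCO frequency = 0.0960 × 0.0507 ≈ 0.00487; observed = 3/750 ≈ 0.00400.
Coefficient of coincidence = 0.00400/0.00487 ≈ 0.82.

0.82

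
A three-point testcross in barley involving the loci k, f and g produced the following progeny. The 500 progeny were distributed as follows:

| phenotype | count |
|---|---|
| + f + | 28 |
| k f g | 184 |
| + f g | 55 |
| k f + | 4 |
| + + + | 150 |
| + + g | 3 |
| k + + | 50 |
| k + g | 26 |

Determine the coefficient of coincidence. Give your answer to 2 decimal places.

The two most frequent reciprocal classes, + + + and k f g, are the parental types, so the F1 was + + + / k f g.
The two rarest classes, + + g and k f +, are the double crossovers. Comparing them with the parentals, only the g allele has switched, so g is the middle locus and the order is f – g – k.
f–g: (54 + 7)/500 = 0.1220; g–k: (105 + 7)/500 = 0.2240.
Expected DCO frequency = 0.1220 × 0.2240 ≈ 0.02733; observed = 7/500 ≈ 0.01400.
Coefficient of coincidence = 0.01400/0.02733 ≈ 0.51.

0.51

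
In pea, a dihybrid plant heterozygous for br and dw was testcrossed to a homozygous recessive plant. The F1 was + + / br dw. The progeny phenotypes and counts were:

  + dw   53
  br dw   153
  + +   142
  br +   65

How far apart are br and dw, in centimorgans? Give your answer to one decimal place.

28.6 centimorgans

The recombinant classes are + dw and br +: 53 + 65 = 118.
Recombination frequency = 118/413 = 0.2857 ≈ 28.6%, i.e. 28.6 centimorgans.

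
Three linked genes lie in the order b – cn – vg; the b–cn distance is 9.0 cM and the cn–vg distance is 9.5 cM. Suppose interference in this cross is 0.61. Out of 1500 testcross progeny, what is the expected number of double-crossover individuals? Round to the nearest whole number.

5

Map distances give recombination frequencies of 0.090 and 0.095 for the two intervals.
With interference 0.61 (so coincidence = 0.39), expected double-crossover frequency = 0.090 × 0.095 × 0.39 = 0.00333.
Expected number = 0.00333 × 1500 = 5.00 ≈ 5.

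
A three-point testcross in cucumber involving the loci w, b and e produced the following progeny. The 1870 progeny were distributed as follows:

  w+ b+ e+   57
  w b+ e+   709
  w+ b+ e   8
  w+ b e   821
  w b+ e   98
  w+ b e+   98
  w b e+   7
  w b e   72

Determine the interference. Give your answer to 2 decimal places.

The two most frequent reciprocal classes, w+ b e and w b+ e+, are the parental types, so the F1 was w+ b e / w b+ e+.
The two rarest classes, w+ b+ e and w b e+, are the double crossovers. Comparing them with the parentals, only the b allele has switched, so b is the middle locus and the order is e – b – w.
e–b: (196 + 15)/1870 = 0.1128; b–w: (129 + 15)/1870 = 0.0770.
Expected DCO frequency = 0.1128 × 0.0770 ≈ 0.00869; observed = 15/1870 ≈ 0.00802.
Coefficient of coincidence = 0.00802/0.00869 ≈ 0.92; interference = 1 − 0.92 = 0.08.

0.08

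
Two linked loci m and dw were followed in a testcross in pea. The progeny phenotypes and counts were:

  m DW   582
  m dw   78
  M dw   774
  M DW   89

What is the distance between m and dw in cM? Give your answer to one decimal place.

11.0 cM

The two most frequent classes, M dw (774) and m DW (582), are the parental types, so the F1 was M dw / m DW.
The recombinant classes are M DW and m dw: 89 + 78 = 167.
Recombination frequency = 167/1523 = 0.1097 ≈ 11.0%, i.e. 11.0 cM.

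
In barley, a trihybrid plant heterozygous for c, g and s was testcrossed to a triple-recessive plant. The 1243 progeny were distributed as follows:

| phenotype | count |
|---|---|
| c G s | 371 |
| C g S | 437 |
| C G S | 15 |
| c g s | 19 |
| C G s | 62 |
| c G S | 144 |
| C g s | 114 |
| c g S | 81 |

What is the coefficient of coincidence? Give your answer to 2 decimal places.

The two most frequent reciprocal classes, c G s and C g S, are the parental types, so the F1 was c G s / C g S.
The two rarest classes, c g s and C G S, are the double crossovers. Comparing them with the parentals, only the g allele has switched, so g is the middle locus and the order is c – g – s.
c–g: (143 + 34)/1243 = 0.1424; g–s: (258 + 34)/1243 = 0.2349.
Expected DCO frequency = 0.1424 × 0.2349 ≈ 0.03345; observed = 34/1243 ≈ 0.02735.
Coefficient of coincidence = 0.02735/0.03345 ≈ 0.82.

0.82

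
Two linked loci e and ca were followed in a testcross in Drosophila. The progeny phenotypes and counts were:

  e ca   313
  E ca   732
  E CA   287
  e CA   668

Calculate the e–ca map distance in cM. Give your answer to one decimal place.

30.0 cM

The two most frequent classes, E ca (732) and e CA (668), are the parental types, so the F1 was E ca / e CA.
The recombinant classes are E CA and e ca: 287 + 313 = 600.
Recombination frequency = 600/2000 = 0.3000 ≈ 30.0%, i.e. 30.0 cM.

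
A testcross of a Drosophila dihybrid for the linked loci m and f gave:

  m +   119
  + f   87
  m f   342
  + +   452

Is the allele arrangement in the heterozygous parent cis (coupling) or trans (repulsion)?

cis

The two most frequent classes are + + (452) and m f (342); these are the parental (non-recombinant) types.
So the F1 carried + + on one chromosome and m f on the other — the recessive alleles are on the same chromosome (cis / coupling).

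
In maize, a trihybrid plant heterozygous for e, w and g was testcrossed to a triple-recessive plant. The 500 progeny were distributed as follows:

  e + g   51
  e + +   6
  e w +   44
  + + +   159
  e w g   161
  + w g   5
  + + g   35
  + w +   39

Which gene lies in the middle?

The two most frequent reciprocal classes, e w g and + + +, are the parental types, so the F1 was e w g / + + +.
The two rarest classes, + w g and e + +, are the double crossovers. Comparing them with the parentals, only the e allele has switched, so e is the middle locus and the order is w – e – g.

e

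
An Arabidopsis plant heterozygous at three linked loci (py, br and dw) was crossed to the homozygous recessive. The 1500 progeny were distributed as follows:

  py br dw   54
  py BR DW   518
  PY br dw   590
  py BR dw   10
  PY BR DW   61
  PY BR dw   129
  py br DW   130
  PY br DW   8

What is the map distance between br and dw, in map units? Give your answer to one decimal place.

The two most frequent reciprocal classes, py BR DW and PY br dw, are the parental types, so the F1 was py BR DW / PY br dw.
The two rarest classes, py BR dw and PY br DW, are the double crossovers. Comparing them with the parentals, only the dw allele has switched, so dw is the middle locus and the order is br – dw – py.
Crossovers in the br–dw interval produce the single-crossover classes py br DW and PY BR dw (130 + 129 = 259) plus the double crossovers (18).
RF(br–dw) = (259 + 18) / 1500 = 277/1500 = 0.1847 → 18.5 map units.

18.5 map units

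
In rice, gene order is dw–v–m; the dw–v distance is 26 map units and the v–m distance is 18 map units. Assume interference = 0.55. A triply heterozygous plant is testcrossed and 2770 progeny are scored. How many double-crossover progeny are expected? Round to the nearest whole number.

Map distances give recombination frequencies of 0.260 and 0.180 for the two intervals.
With interference 0.55 (so coincidence = 0.45), expected double-crossover frequency = 0.260 × 0.180 × 0.45 = 0.02106.
Expected number = 0.02106 × 2770 = 58.34 ≈ 58.

58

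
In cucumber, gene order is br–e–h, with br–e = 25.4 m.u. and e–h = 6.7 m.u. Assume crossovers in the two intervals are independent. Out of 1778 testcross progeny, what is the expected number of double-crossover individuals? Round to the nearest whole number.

30

Map distances give recombination frequencies of 0.254 and 0.067 for the two intervals.
With no interference, expected double-crossover frequency = 0.254 × 0.067 = 0.01702.
Expected number = 0.01702 × 1778 = 30.26 ≈ 30.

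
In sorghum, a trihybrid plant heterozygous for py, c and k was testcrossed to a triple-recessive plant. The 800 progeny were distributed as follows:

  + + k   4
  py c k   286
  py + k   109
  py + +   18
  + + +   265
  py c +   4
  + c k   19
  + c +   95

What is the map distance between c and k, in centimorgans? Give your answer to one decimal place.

The two most frequent reciprocal classes, + + + and py c k, are the parental types, so the F1 was + + + / py c k.
The two rarest classes, + + k and py c +, are the double crossovers. Comparing them with the parentals, only the k allele has switched, so k is the middle locus and the order is c – k – py.
Crossovers in the c–k interval produce the single-crossover classes + c + and py + k (95 + 109 = 204) plus the double crossovers (8).
RF(c–k) = (204 + 8) / 800 = 212/800 = 0.2650 → 26.5 centimorgans.

26.5 centimorgans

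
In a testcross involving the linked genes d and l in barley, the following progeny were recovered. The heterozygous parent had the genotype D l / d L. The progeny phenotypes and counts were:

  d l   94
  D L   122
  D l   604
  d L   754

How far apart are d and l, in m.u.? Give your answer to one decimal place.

13.7 m.u.

The recombinant classes are D L and d l: 122 + 94 = 216.
Recombination frequency = 216/1574 = 0.1372 ≈ 13.7%, i.e. 13.7 m.u.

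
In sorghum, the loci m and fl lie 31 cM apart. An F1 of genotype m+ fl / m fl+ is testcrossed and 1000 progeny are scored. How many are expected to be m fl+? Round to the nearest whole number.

345

A map distance of 31 cM corresponds to a recombination frequency of 0.310.
The F1 is m+ fl / m fl+, so m fl+ is a parental gamete class with expected frequency (1 − r)/2 = 0.690/2 = 0.3450.
Expected number = 0.3450 × 1000 = 345.00 ≈ 345.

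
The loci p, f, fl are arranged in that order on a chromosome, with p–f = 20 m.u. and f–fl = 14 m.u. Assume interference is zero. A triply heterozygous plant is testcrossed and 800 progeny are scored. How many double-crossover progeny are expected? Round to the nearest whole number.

22

Map distances give recombination frequencies of 0.200 and 0.140 for the two intervals.
With no interference, expected double-crossover frequency = 0.200 × 0.140 = 0.02800.
Expected number = 0.02800 × 800 = 22.40 ≈ 22.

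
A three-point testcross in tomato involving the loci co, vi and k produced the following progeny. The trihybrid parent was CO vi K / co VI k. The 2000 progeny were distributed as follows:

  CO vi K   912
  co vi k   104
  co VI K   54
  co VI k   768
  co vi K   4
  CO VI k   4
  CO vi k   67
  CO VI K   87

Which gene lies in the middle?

The two rarest classes, co vi K and CO VI k, are the double crossovers. Comparing them with the parentals, only the co allele has switched, so co is the middle locus and the order is vi – co – k.

co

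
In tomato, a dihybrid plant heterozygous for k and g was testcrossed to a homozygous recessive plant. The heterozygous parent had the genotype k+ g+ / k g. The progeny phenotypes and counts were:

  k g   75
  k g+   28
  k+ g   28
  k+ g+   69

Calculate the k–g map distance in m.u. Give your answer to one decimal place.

28.0 m.u.

The recombinant classes are k+ g and k g+: 28 + 28 = 56.
Recombination frequency = 56/200 = 0.2800 ≈ 28.0%, i.e. 28.0 m.u.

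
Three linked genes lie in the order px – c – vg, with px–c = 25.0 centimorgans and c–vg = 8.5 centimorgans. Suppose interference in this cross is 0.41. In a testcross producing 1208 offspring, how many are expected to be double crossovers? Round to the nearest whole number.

15

Map distances give recombination frequencies of 0.250 and 0.085 for the two intervals.
With interference 0.41 (so coincidence = 0.59), expected double-crossover frequency = 0.250 × 0.085 × 0.59 = 0.01254.
Expected number = 0.01254 × 1208 = 15.15 ≈ 15.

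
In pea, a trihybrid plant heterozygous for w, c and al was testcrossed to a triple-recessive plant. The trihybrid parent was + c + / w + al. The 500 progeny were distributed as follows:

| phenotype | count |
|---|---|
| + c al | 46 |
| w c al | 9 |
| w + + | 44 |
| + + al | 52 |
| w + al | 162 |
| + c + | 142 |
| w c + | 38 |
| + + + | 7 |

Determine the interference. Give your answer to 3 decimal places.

0.288

The two rarest classes, + + + and w c al, are the double crossovers. Comparing them with the parentals, only the c allele has switched, so c is the middle locus and the order is w – c – al.
w–c: (90 + 16)/500 = 0.2120; c–al: (90 + 16)/500 = 0.2120.
Expected DCO frequency = 0.2120 × 0.2120 ≈ 0.04494; observed = 16/500 ≈ 0.03200.
Coefficient of coincidence = 0.03200/0.04494 ≈ 0.712; interference = 1 − 0.712 = 0.288.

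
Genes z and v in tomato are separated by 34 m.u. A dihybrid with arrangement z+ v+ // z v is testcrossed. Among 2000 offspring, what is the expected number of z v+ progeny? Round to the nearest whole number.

340

A map distance of 34 m.u. corresponds to a recombination frequency of 0.340.
The F1 is z+ v+ / z v, so z v+ is a recombinant gamete class with expected frequency r/2 = 0.340/2 = 0.1700.
Expected number = 0.1700 × 2000 = 340.00 ≈ 340.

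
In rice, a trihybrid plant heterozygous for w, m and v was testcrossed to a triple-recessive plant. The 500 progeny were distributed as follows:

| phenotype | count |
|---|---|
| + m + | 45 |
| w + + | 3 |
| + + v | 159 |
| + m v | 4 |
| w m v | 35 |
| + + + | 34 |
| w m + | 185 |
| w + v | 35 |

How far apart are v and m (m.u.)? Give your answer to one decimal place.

The two most frequent reciprocal classes, w m + and + + v, are the parental types, so the F1 was w m + / + + v.
The two rarest classes, w + + and + m v, are the double crossovers. Comparing them with the parentals, only the m allele has switched, so m is the middle locus and the order is w – m – v.
Crossovers in the m–v interval produce the single-crossover classes w m v and + + + (35 + 34 = 69) plus the double crossovers (7).
RF(m–v) = (69 + 7) / 500 = 76/500 = 0.1520 → 15.2 m.u.

15.2 m.u.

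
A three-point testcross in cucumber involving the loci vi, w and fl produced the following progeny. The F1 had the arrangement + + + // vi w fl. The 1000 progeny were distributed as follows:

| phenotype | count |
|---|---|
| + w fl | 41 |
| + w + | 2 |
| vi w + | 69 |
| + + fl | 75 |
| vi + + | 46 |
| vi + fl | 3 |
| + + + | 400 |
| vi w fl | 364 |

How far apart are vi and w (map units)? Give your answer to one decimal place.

The two rarest classes, + w + and vi + fl, are the double crossovers. Comparing them with the parentals, only the w allele has switched, so w is the middle locus and the order is fl – w – vi.
Crossovers in the w–vi interval produce the single-crossover classes vi + + and + w fl (46 + 41 = 87) plus the double crossovers (5).
RF(w–vi) = (87 + 5) / 1000 = 92/1000 = 0.0920 → 9.2 map units.

9.2 map units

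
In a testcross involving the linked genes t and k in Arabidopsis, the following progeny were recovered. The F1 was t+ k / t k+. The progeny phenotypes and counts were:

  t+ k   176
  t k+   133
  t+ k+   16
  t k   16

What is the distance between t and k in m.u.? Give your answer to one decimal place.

9.4 m.u.

The recombinant classes are t+ k+ and t k: 16 + 16 = 32.
Recombination frequency = 32/341 = 0.0938 ≈ 9.4%, i.e. 9.4 m.u.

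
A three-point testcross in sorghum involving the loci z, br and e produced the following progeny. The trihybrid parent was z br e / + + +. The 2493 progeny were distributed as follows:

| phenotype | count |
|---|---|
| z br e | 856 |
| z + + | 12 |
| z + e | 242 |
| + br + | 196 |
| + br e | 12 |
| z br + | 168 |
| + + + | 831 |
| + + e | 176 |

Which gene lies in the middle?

The two rarest classes, + br e and z + +, are the double crossovers. Comparing them with the parentals, only the z allele has switched, so z is the middle locus and the order is e – z – br.

z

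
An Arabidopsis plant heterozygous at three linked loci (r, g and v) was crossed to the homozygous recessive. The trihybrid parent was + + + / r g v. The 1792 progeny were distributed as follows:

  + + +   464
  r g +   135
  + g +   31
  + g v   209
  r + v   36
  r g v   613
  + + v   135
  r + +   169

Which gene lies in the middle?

g

The two rarest classes, + g + and r + v, are the double crossovers. Comparing them with the parentals, only the g allele has switched, so g is the middle locus and the order is r – g – v.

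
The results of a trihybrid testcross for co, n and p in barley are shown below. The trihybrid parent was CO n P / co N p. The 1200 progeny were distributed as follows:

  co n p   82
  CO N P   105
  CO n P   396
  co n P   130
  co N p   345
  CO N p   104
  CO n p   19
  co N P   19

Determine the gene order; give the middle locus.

The two rarest classes, CO n p and co N P, are the double crossovers. Comparing them with the parentals, only the p allele has switched, so p is the middle locus and the order is n – p – co.

p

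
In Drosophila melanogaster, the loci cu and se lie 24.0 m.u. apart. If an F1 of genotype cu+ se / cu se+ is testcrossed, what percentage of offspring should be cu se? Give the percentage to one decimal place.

A map distance of 24.0 m.u. corresponds to a recombination frequency of 0.240.
The F1 is cu+ se / cu se+, so cu se is a recombinant gamete class with expected frequency r/2 = 0.240/2 = 0.1200.
That is 0.1200 = 12.0% of the progeny.

12.0%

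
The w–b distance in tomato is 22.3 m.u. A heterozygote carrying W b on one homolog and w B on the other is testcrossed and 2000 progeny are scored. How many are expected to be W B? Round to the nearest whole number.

A map distance of 22.3 m.u. corresponds to a recombination frequency of 0.223.
The F1 is W b / w B, so W B is a recombinant gamete class with expected frequency r/2 = 0.223/2 = 0.1115.
Expected number = 0.1115 × 2000 = 223.00 ≈ 223.

223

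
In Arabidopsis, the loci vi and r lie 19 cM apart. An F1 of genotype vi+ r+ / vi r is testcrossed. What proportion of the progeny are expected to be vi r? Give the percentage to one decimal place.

40.5%

A map distance of 19 cM corresponds to a recombination frequency of 0.190.
The F1 is vi+ r+ / vi r, so vi r is a parental gamete class with expected frequency (1 − r)/2 = 0.810/2 = 0.4050.
That is 0.4050 = 40.5% of the progeny.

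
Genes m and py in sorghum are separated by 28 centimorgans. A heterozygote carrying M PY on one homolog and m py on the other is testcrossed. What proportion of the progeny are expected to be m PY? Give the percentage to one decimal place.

14.0%

A map distance of 28 centimorgans corresponds to a recombination frequency of 0.280.
The F1 is M PY / m py, so m PY is a recombinant gamete class with expected frequency r/2 = 0.280/2 = 0.1400.
That is 0.1400 = 14.0% of the progeny.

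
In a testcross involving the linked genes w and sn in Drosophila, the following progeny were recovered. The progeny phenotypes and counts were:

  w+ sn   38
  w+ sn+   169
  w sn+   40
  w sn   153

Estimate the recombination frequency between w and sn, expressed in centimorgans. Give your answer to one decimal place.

19.5 centimorgans

The two most frequent classes, w+ sn+ (169) and w sn (153), are the parental types, so the F1 was w+ sn+ / w sn.
The recombinant classes are w+ sn and w sn+: 38 + 40 = 78.
Recombination frequency = 78/400 = 0.1950 ≈ 19.5%, i.e. 19.5 centimorgans.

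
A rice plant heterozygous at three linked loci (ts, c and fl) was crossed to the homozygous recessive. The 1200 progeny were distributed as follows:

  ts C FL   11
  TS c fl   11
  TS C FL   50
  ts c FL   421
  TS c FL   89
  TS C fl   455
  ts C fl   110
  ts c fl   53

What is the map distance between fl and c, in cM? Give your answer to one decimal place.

The two most frequent reciprocal classes, TS C fl and ts c FL, are the parental types, so the F1 was TS C fl / ts c FL.
The two rarest classes, TS c fl and ts C FL, are the double crossovers. Comparing them with the parentals, only the c allele has switched, so c is the middle locus and the order is fl – c – ts.
Crossovers in the fl–c interval produce the single-crossover classes TS C FL and ts c fl (50 + 53 = 103) plus the double crossovers (22).
RF(fl–c) = (103 + 22) / 1200 = 125/1200 = 0.1042 → 10.4 cM.

10.4 cM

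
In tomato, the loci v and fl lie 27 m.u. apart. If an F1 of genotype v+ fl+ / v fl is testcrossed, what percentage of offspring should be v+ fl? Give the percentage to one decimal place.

13.5%

A map distance of 27 m.u. corresponds to a recombination frequency of 0.270.
The F1 is v+ fl+ / v fl, so v+ fl is a recombinant gamete class with expected frequency r/2 = 0.270/2 = 0.1350.
That is 0.1350 = 13.5% of the progeny.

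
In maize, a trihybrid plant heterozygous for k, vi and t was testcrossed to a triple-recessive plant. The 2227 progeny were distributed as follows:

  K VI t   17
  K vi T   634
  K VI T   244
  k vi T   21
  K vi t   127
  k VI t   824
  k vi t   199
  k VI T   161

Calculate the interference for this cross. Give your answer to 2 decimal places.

0.46

The two most frequent reciprocal classes, K vi T and k VI t, are the parental types, so the F1 was K vi T / k VI t.
The two rarest classes, k vi T and K VI t, are the double crossovers. Comparing them with the parentals, only the k allele has switched, so k is the middle locus and the order is t – k – vi.
t–k: (288 + 38)/2227 = 0.1464; k–vi: (443 + 38)/2227 = 0.2160.
Expected DCO frequency = 0.1464 × 0.2160 ≈ 0.03162; observed = 38/2227 ≈ 0.01706.
Coefficient of coincidence = 0.01706/0.03162 ≈ 0.54; interference = 1 − 0.54 = 0.46.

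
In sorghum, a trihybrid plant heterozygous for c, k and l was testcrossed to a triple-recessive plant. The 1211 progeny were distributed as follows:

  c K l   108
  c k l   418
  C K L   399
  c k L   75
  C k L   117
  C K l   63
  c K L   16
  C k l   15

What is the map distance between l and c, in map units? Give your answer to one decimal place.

14.0 map units

The two most frequent reciprocal classes, C K L and c k l, are the parental types, so the F1 was C K L / c k l.
The two rarest classes, c K L and C k l, are the double crossovers. Comparing them with the parentals, only the c allele has switched, so c is the middle locus and the order is k – c – l.
Crossovers in the c–l interval produce the single-crossover classes C K l and c k L (63 + 75 = 138) plus the double crossovers (31).
RF(c–l) = (138 + 31) / 1211 = 169/1211 = 0.1396 → 14.0 map units.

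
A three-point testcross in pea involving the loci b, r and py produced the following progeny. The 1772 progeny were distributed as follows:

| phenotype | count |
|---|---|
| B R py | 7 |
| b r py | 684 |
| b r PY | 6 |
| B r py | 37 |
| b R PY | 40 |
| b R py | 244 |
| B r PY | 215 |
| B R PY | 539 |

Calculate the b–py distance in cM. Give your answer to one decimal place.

The two most frequent reciprocal classes, b r py and B R PY, are the parental types, so the F1 was b r py / B R PY.
The two rarest classes, b r PY and B R py, are the double crossovers. Comparing them with the parentals, only the py allele has switched, so py is the middle locus and the order is r – py – b.
Crossovers in the py–b interval produce the single-crossover classes B r py and b R PY (37 + 40 = 77) plus the double crossovers (13).
RF(py–b) = (77 + 13) / 1772 = 90/1772 = 0.0508 → 5.1 cM.

5.1 cM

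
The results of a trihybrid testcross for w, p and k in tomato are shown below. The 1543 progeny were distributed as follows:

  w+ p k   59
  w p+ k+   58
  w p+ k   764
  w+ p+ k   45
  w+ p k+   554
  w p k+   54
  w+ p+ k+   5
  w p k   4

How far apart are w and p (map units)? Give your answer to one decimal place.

7.0 map units

The two most frequent reciprocal classes, w p+ k and w+ p k+, are the parental types, so the F1 was w p+ k / w+ p k+.
The two rarest classes, w p k and w+ p+ k+, are the double crossovers. Comparing them with the parentals, only the p allele has switched, so p is the middle locus and the order is w – p – k.
Crossovers in the w–p interval produce the single-crossover classes w+ p+ k and w p k+ (45 + 54 = 99) plus the double crossovers (9).
RF(w–p) = (99 + 9) / 1543 = 108/1543 = 0.0700 → 7.0 map units.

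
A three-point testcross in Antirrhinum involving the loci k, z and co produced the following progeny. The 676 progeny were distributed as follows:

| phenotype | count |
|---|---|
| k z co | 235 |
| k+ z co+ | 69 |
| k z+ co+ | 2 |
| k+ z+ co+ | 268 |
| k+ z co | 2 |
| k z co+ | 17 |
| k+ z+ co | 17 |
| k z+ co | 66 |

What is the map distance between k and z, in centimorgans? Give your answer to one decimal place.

20.6 centimorgans

The two most frequent reciprocal classes, k z co and k+ z+ co+, are the parental types, so the F1 was k z co / k+ z+ co+.
The two rarest classes, k+ z co and k z+ co+, are the double crossovers. Comparing them with the parentals, only the k allele has switched, so k is the middle locus and the order is co – k – z.
Crossovers in the k–z interval produce the single-crossover classes k z+ co and k+ z co+ (66 + 69 = 135) plus the double crossovers (4).
RF(k–z) = (135 + 4) / 676 = 139/676 = 0.2056 → 20.6 centimorgans.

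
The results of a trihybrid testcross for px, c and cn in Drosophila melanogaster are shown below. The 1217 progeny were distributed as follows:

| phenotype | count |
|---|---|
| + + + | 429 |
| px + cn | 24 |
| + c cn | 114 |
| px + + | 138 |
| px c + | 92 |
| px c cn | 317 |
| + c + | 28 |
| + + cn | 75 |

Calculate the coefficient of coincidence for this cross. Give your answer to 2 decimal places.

0.95

The two most frequent reciprocal classes, px c cn and + + +, are the parental types, so the F1 was px c cn / + + +.
The two rarest classes, px + cn and + c +, are the double crossovers. Comparing them with the parentals, only the c allele has switched, so c is the middle locus and the order is cn – c – px.
cn–c: (167 + 52)/1217 = 0.1800; c–px: (252 + 52)/1217 = 0.2498.
Expected DCO frequency = 0.1800 × 0.2498 ≈ 0.04496; observed = 52/1217 ≈ 0.04273.
Coefficient of coincidence = 0.04273/0.04496 ≈ 0.95.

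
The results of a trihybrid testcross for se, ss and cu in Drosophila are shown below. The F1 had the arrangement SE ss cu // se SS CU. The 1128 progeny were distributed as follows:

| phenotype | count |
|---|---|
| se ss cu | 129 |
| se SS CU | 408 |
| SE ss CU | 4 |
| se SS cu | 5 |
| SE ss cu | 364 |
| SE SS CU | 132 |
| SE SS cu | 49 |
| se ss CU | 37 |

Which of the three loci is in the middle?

The two rarest classes, SE ss CU and se SS cu, are the double crossovers. Comparing them with the parentals, only the cu allele has switched, so cu is the middle locus and the order is se – cu – ss.

cu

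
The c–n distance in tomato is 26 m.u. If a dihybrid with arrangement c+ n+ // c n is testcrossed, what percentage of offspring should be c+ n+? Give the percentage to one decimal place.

A map distance of 26 m.u. corresponds to a recombination frequency of 0.260.
The F1 is c+ n+ / c n, so c+ n+ is a parental gamete class with expected frequency (1 − r)/2 = 0.740/2 = 0.3700.
That is 0.3700 = 37.0% of the progeny.

37.0%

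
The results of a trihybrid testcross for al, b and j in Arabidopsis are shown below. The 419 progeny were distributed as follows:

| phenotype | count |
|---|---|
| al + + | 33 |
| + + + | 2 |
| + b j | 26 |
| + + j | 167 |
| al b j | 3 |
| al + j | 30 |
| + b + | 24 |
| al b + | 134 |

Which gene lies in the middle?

j

The two most frequent reciprocal classes, + + j and al b +, are the parental types, so the F1 was + + j / al b +.
The two rarest classes, + + + and al b j, are the double crossovers. Comparing them with the parentals, only the j allele has switched, so j is the middle locus and the order is al – j – b.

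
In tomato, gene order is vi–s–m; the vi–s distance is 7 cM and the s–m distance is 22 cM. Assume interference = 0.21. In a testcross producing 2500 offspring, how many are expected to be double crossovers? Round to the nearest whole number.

Map distances give recombination frequencies of 0.070 and 0.220 for the two intervals.
With interference 0.21 (so coincidence = 0.79), expected double-crossover frequency = 0.070 × 0.220 × 0.79 = 0.01217.
Expected number = 0.01217 × 2500 = 30.42 ≈ 30.

30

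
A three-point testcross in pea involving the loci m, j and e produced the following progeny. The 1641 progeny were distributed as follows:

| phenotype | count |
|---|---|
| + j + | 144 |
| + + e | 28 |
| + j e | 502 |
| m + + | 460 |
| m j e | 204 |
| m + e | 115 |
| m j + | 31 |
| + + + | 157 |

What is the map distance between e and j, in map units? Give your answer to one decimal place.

The two most frequent reciprocal classes, + j e and m + +, are the parental types, so the F1 was + j e / m + +.
The two rarest classes, + + e and m j +, are the double crossovers. Comparing them with the parentals, only the j allele has switched, so j is the middle locus and the order is e – j – m.
Crossovers in the e–j interval produce the single-crossover classes + j + and m + e (144 + 115 = 259) plus the double crossovers (59).
RF(e–j) = (259 + 59) / 1641 = 318/1641 = 0.1938 → 19.4 map units.

19.4 map units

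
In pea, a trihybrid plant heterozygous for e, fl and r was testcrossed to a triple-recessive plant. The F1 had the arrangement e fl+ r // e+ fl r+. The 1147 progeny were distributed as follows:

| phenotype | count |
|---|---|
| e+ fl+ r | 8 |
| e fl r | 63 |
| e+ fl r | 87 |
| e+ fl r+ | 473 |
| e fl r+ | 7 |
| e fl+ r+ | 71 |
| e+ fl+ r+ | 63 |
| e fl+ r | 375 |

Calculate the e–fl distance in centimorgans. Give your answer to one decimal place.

The two rarest classes, e+ fl+ r and e fl r+, are the double crossovers. Comparing them with the parentals, only the e allele has switched, so e is the middle locus and the order is r – e – fl.
Crossovers in the e–fl interval produce the single-crossover classes e fl r and e+ fl+ r+ (63 + 63 = 126) plus the double crossovers (15).
RF(e–fl) = (126 + 15) / 1147 = 141/1147 = 0.1229 → 12.3 centimorgans.

12.3 centimorgans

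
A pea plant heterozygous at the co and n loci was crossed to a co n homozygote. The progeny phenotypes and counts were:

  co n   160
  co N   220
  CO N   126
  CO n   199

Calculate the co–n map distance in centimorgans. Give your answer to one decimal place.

The two most frequent classes, CO n (199) and co N (220), are the parental types, so the F1 was CO n / co N.
The recombinant classes are CO N and co n: 126 + 160 = 286.
Recombination frequency = 286/705 = 0.4057 ≈ 40.6%, i.e. 40.6 centimorgans.

40.6 centimorgans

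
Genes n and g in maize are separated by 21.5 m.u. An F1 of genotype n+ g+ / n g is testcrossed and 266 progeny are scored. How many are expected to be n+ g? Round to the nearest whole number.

A map distance of 21.5 m.u. corresponds to a recombination frequency of 0.215.
The F1 is n+ g+ / n g, so n+ g is a recombinant gamete class with expected frequency r/2 = 0.215/2 = 0.1075.
Expected number = 0.1075 × 266 = 28.59 ≈ 29.

29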